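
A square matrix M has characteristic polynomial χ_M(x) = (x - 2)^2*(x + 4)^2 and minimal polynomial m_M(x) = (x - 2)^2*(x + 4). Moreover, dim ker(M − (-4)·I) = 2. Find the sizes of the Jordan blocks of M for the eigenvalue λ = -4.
Block sizes for λ = -4: [1, 1]

Step 1 — from the characteristic polynomial, algebraic multiplicity of λ = -4 is 2. From dim ker(M − (-4)·I) = 2, there are exactly 2 Jordan blocks for λ = -4.
Step 2 — from the minimal polynomial, the factor (x + 4) tells us the largest block for λ = -4 has size 1.
Step 3 — with total size 2, 2 blocks, and largest block 1, the block sizes (in nonincreasing order) are [1, 1].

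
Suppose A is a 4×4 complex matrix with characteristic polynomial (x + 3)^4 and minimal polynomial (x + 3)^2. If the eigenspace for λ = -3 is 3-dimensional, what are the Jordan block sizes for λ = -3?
Block sizes for λ = -3: [2, 1, 1]

Step 1 — from the characteristic polynomial, algebraic multiplicity of λ = -3 is 4. From dim ker(A − (-3)·I) = 3, there are exactly 3 Jordan blocks for λ = -3.
Step 2 — from the minimal polynomial, the factor (x + 3)^2 tells us the largest block for λ = -3 has size 2.
Step 3 — with total size 4, 3 blocks, and largest block 2, the block sizes (in nonincreasing order) are [2, 1, 1].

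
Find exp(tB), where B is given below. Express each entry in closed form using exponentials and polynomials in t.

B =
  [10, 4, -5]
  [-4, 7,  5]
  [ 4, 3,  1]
e^{tB} =
  [-10*t^2*exp(6*t) + 4*t*exp(6*t) + exp(6*t), 5*t^2*exp(6*t)/2 + 4*t*exp(6*t), 25*t^2*exp(6*t)/2 - 5*t*exp(6*t)]
  [-4*t*exp(6*t), t*exp(6*t) + exp(6*t), 5*t*exp(6*t)]
  [-8*t^2*exp(6*t) + 4*t*exp(6*t), 2*t^2*exp(6*t) + 3*t*exp(6*t), 10*t^2*exp(6*t) - 5*t*exp(6*t) + exp(6*t)]

Strategy: write B = P · J · P⁻¹ where J is a Jordan canonical form, so e^{tB} = P · e^{tJ} · P⁻¹, and e^{tJ} can be computed block-by-block.

B has Jordan form
J =
  [6, 1, 0]
  [0, 6, 1]
  [0, 0, 6]
(up to reordering of blocks).

Per-block formulas:
  For a 3×3 Jordan block J_3(6): exp(t · J_3(6)) = e^(6t)·(I + t·N + (t^2/2)·N^2), where N is the 3×3 nilpotent shift.

After assembling e^{tJ} and conjugating by P, we get:

e^{tB} =
  [-10*t^2*exp(6*t) + 4*t*exp(6*t) + exp(6*t), 5*t^2*exp(6*t)/2 + 4*t*exp(6*t), 25*t^2*exp(6*t)/2 - 5*t*exp(6*t)]
  [-4*t*exp(6*t), t*exp(6*t) + exp(6*t), 5*t*exp(6*t)]
  [-8*t^2*exp(6*t) + 4*t*exp(6*t), 2*t^2*exp(6*t) + 3*t*exp(6*t), 10*t^2*exp(6*t) - 5*t*exp(6*t) + exp(6*t)]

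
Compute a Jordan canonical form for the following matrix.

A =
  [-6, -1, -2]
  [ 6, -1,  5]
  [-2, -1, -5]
J_3(-4)

The characteristic polynomial is
  det(x·I − A) = x^3 + 12*x^2 + 48*x + 64 = (x + 4)^3

Eigenvalues and multiplicities (the geometric multiplicity of λ is n − rank(A − λI), which equals the number of Jordan blocks for λ):
  λ = -4: algebraic multiplicity = 3, geometric multiplicity = 1

Determining the block sizes for each eigenvalue:
  λ = -4: one block (gm = 1), so the single block has size am = 3 → block sizes [3]

Assembling the blocks gives a Jordan form
J =
  [-4,  1,  0]
  [ 0, -4,  1]
  [ 0,  0, -4]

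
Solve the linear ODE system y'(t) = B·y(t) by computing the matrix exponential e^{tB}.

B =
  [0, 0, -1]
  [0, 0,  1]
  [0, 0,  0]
e^{tB} =
  [1, 0, -t]
  [0, 1, t]
  [0, 0, 1]

Strategy: write B = P · J · P⁻¹ where J is a Jordan canonical form, so e^{tB} = P · e^{tJ} · P⁻¹, and e^{tJ} can be computed block-by-block.

B has Jordan form
J =
  [0, 1, 0]
  [0, 0, 0]
  [0, 0, 0]
(up to reordering of blocks).

Per-block formulas:
  For a 1×1 block at λ = 0: exp(t · [0]) = [e^(0t)].
  For a 2×2 Jordan block J_2(0): exp(t · J_2(0)) = e^(0t)·(I + t·N), where N is the 2×2 nilpotent shift.

After assembling e^{tJ} and conjugating by P, we get:

e^{tB} =
  [1, 0, -t]
  [0, 1, t]
  [0, 0, 1]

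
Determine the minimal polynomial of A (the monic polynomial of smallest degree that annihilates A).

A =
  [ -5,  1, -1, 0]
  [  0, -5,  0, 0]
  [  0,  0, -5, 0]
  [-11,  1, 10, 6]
x^3 + 4*x^2 - 35*x - 150

The characteristic polynomial is χ_A(x) = (x - 6)*(x + 5)^3, so the eigenvalues are known. The minimal polynomial is
  m_A(x) = Π_λ (x − λ)^{k_λ}
where k_λ is the size of the *largest* Jordan block for λ (equivalently, the smallest k with (A − λI)^k v = 0 for every generalised eigenvector v of λ).

  λ = -5: largest Jordan block has size 2, contributing (x + 5)^2
  λ = 6: largest Jordan block has size 1, contributing (x − 6)

So m_A(x) = (x - 6)*(x + 5)^2 = x^3 + 4*x^2 - 35*x - 150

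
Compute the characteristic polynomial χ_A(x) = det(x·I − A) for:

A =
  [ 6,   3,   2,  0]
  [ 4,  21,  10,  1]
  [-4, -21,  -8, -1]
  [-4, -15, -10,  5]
x^4 - 24*x^3 + 216*x^2 - 864*x + 1296

Expanding det(x·I − A) (e.g. by cofactor expansion or by noting that A is similar to its Jordan form J, which has the same characteristic polynomial as A) gives
  χ_A(x) = x^4 - 24*x^3 + 216*x^2 - 864*x + 1296
which factors as (x - 6)^4. The eigenvalues (with algebraic multiplicities) are λ = 6 with multiplicity 4.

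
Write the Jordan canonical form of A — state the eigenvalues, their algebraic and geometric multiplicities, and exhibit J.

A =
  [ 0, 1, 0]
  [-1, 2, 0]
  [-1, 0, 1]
J_3(1)

The characteristic polynomial is
  det(x·I − A) = x^3 - 3*x^2 + 3*x - 1 = (x - 1)^3

Eigenvalues and multiplicities (the geometric multiplicity of λ is n − rank(A − λI), which equals the number of Jordan blocks for λ):
  λ = 1: algebraic multiplicity = 3, geometric multiplicity = 1

Determining the block sizes for each eigenvalue:
  λ = 1: one block (gm = 1), so the single block has size am = 3 → block sizes [3]

Assembling the blocks gives a Jordan form
J =
  [1, 1, 0]
  [0, 1, 1]
  [0, 0, 1]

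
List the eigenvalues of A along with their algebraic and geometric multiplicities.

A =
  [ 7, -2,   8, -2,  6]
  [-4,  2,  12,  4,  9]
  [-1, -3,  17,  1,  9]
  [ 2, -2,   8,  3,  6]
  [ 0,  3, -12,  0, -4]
λ = 5: alg = 5, geom = 3

Step 1 — factor the characteristic polynomial to read off the algebraic multiplicities:
  χ_A(x) = (x - 5)^5

Step 2 — compute geometric multiplicities via the rank-nullity identity g(λ) = n − rank(A − λI):
  rank(A − (5)·I) = 2, so dim ker(A − (5)·I) = n − 2 = 3

Summary:
  λ = 5: algebraic multiplicity = 5, geometric multiplicity = 3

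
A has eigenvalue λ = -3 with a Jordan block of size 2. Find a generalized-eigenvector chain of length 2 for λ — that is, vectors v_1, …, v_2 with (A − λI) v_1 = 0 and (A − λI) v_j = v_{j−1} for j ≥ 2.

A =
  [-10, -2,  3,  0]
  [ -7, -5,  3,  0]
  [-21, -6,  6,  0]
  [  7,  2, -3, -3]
A Jordan chain for λ = -3 of length 2:
v_1 = (-7, -7, -21, 7)ᵀ
v_2 = (1, 0, 0, 0)ᵀ

Let N = A − (-3)·I. We want v_2 with N^2 v_2 = 0 but N^1 v_2 ≠ 0; then v_{j-1} := N · v_j for j = 2, …, 2.

Pick v_2 = (1, 0, 0, 0)ᵀ.
Then v_1 = N · v_2 = (-7, -7, -21, 7)ᵀ.

Sanity check: (A − (-3)·I) v_1 = (0, 0, 0, 0)ᵀ = 0. ✓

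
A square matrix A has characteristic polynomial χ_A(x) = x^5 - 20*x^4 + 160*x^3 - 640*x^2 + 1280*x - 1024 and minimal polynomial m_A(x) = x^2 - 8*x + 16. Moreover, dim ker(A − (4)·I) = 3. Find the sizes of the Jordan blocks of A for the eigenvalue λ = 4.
Block sizes for λ = 4: [2, 2, 1]

Step 1 — from the characteristic polynomial, algebraic multiplicity of λ = 4 is 5. From dim ker(A − (4)·I) = 3, there are exactly 3 Jordan blocks for λ = 4.
Step 2 — from the minimal polynomial, the factor (x − 4)^2 tells us the largest block for λ = 4 has size 2.
Step 3 — with total size 5, 3 blocks, and largest block 2, the block sizes (in nonincreasing order) are [2, 2, 1].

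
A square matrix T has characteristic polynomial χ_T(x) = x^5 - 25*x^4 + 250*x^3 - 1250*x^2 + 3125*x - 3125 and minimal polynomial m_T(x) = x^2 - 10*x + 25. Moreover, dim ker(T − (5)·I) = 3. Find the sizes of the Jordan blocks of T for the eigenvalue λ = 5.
Block sizes for λ = 5: [2, 2, 1]

Step 1 — from the characteristic polynomial, algebraic multiplicity of λ = 5 is 5. From dim ker(T − (5)·I) = 3, there are exactly 3 Jordan blocks for λ = 5.
Step 2 — from the minimal polynomial, the factor (x − 5)^2 tells us the largest block for λ = 5 has size 2.
Step 3 — with total size 5, 3 blocks, and largest block 2, the block sizes (in nonincreasing order) are [2, 2, 1].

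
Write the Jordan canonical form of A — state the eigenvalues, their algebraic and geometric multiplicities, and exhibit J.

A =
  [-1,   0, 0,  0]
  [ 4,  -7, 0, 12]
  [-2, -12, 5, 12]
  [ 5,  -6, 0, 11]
J_2(-1) ⊕ J_1(5) ⊕ J_1(5)

The characteristic polynomial is
  det(x·I − A) = x^4 - 8*x^3 + 6*x^2 + 40*x + 25 = (x - 5)^2*(x + 1)^2

Eigenvalues and multiplicities (the geometric multiplicity of λ is n − rank(A − λI), which equals the number of Jordan blocks for λ):
  λ = -1: algebraic multiplicity = 2, geometric multiplicity = 1
  λ = 5: algebraic multiplicity = 2, geometric multiplicity = 2

Determining the block sizes for each eigenvalue:
  λ = -1: one block (gm = 1), so the single block has size am = 2 → block sizes [2]
  λ = 5: gm = am = 2, so every block has size 1 → block sizes [1, 1]

Assembling the blocks gives a Jordan form
J =
  [-1,  1, 0, 0]
  [ 0, -1, 0, 0]
  [ 0,  0, 5, 0]
  [ 0,  0, 0, 5]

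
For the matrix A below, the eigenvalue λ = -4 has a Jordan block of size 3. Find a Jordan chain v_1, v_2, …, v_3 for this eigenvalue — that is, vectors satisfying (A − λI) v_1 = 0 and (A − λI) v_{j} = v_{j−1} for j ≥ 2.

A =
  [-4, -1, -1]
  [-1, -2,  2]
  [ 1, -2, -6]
A Jordan chain for λ = -4 of length 3:
v_1 = (0, 1, -1)ᵀ
v_2 = (-1, 2, -2)ᵀ
v_3 = (0, 1, 0)ᵀ

Let N = A − (-4)·I. We want v_3 with N^3 v_3 = 0 but N^2 v_3 ≠ 0; then v_{j-1} := N · v_j for j = 3, …, 2.

Pick v_3 = (0, 1, 0)ᵀ.
Then v_2 = N · v_3 = (-1, 2, -2)ᵀ.
Then v_1 = N · v_2 = (0, 1, -1)ᵀ.

Sanity check: (A − (-4)·I) v_1 = (0, 0, 0)ᵀ = 0. ✓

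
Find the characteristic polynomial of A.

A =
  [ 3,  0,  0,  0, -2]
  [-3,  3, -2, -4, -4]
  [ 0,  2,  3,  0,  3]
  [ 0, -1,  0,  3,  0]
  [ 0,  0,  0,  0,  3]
x^5 - 15*x^4 + 90*x^3 - 270*x^2 + 405*x - 243

Expanding det(x·I − A) (e.g. by cofactor expansion or by noting that A is similar to its Jordan form J, which has the same characteristic polynomial as A) gives
  χ_A(x) = x^5 - 15*x^4 + 90*x^3 - 270*x^2 + 405*x - 243
which factors as (x - 3)^5. The eigenvalues (with algebraic multiplicities) are λ = 3 with multiplicity 5.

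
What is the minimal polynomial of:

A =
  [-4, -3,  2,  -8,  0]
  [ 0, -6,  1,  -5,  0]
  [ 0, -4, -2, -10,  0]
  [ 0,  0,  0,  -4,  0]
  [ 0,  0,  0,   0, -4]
x^3 + 12*x^2 + 48*x + 64

The characteristic polynomial is χ_A(x) = (x + 4)^5, so the eigenvalues are known. The minimal polynomial is
  m_A(x) = Π_λ (x − λ)^{k_λ}
where k_λ is the size of the *largest* Jordan block for λ (equivalently, the smallest k with (A − λI)^k v = 0 for every generalised eigenvector v of λ).

  λ = -4: largest Jordan block has size 3, contributing (x + 4)^3

So m_A(x) = (x + 4)^3 = x^3 + 12*x^2 + 48*x + 64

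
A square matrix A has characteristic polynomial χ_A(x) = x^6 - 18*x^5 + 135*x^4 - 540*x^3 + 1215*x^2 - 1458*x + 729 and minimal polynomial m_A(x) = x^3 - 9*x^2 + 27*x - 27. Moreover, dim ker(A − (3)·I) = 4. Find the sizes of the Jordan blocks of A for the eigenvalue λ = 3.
Block sizes for λ = 3: [3, 1, 1, 1]

Step 1 — from the characteristic polynomial, algebraic multiplicity of λ = 3 is 6. From dim ker(A − (3)·I) = 4, there are exactly 4 Jordan blocks for λ = 3.
Step 2 — from the minimal polynomial, the factor (x − 3)^3 tells us the largest block for λ = 3 has size 3.
Step 3 — with total size 6, 4 blocks, and largest block 3, the block sizes (in nonincreasing order) are [3, 1, 1, 1].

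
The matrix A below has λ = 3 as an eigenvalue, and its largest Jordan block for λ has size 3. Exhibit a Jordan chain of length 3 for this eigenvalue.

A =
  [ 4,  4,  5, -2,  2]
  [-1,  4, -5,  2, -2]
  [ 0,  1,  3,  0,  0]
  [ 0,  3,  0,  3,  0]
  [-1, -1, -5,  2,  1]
A Jordan chain for λ = 3 of length 3:
v_1 = (-5, 0, -1, -3, 2)ᵀ
v_2 = (1, -1, 0, 0, -1)ᵀ
v_3 = (1, 0, 0, 0, 0)ᵀ

Let N = A − (3)·I. We want v_3 with N^3 v_3 = 0 but N^2 v_3 ≠ 0; then v_{j-1} := N · v_j for j = 3, …, 2.

Pick v_3 = (1, 0, 0, 0, 0)ᵀ.
Then v_2 = N · v_3 = (1, -1, 0, 0, -1)ᵀ.
Then v_1 = N · v_2 = (-5, 0, -1, -3, 2)ᵀ.

Sanity check: (A − (3)·I) v_1 = (0, 0, 0, 0, 0)ᵀ = 0. ✓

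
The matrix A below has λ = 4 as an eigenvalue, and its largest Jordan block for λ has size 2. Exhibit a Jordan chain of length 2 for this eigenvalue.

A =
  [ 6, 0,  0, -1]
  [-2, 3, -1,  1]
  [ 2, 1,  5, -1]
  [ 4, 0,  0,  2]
A Jordan chain for λ = 4 of length 2:
v_1 = (2, -2, 2, 4)ᵀ
v_2 = (1, 0, 0, 0)ᵀ

Let N = A − (4)·I. We want v_2 with N^2 v_2 = 0 but N^1 v_2 ≠ 0; then v_{j-1} := N · v_j for j = 2, …, 2.

Pick v_2 = (1, 0, 0, 0)ᵀ.
Then v_1 = N · v_2 = (2, -2, 2, 4)ᵀ.

Sanity check: (A − (4)·I) v_1 = (0, 0, 0, 0)ᵀ = 0. ✓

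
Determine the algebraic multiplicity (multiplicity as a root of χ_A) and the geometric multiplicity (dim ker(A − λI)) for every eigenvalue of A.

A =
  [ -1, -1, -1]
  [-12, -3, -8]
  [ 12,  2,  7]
λ = -1: alg = 2, geom = 1; λ = 5: alg = 1, geom = 1

Step 1 — factor the characteristic polynomial to read off the algebraic multiplicities:
  χ_A(x) = (x - 5)*(x + 1)^2

Step 2 — compute geometric multiplicities via the rank-nullity identity g(λ) = n − rank(A − λI):
  rank(A − (-1)·I) = 2, so dim ker(A − (-1)·I) = n − 2 = 1
  rank(A − (5)·I) = 2, so dim ker(A − (5)·I) = n − 2 = 1

Summary:
  λ = -1: algebraic multiplicity = 2, geometric multiplicity = 1
  λ = 5: algebraic multiplicity = 1, geometric multiplicity = 1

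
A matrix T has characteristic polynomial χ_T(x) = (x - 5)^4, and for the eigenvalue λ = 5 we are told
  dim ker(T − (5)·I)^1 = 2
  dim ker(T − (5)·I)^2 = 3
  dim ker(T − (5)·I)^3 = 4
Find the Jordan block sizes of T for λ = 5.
Block sizes for λ = 5: [3, 1]

From the dimensions of kernels of powers, the number of Jordan blocks of size at least j is d_j − d_{j−1} where d_j = dim ker(N^j) (with d_0 = 0). Computing the differences gives [2, 1, 1].
The number of blocks of size exactly k is (#blocks of size ≥ k) − (#blocks of size ≥ k + 1), so the partition is: 1 block(s) of size 1, 1 block(s) of size 3.
In nonincreasing order the block sizes are [3, 1].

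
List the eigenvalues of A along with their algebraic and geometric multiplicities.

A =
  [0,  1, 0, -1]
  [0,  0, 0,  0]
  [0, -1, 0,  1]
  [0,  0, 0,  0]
λ = 0: alg = 4, geom = 3

Step 1 — factor the characteristic polynomial to read off the algebraic multiplicities:
  χ_A(x) = x^4

Step 2 — compute geometric multiplicities via the rank-nullity identity g(λ) = n − rank(A − λI):
  rank(A − (0)·I) = 1, so dim ker(A − (0)·I) = n − 1 = 3

Summary:
  λ = 0: algebraic multiplicity = 4, geometric multiplicity = 3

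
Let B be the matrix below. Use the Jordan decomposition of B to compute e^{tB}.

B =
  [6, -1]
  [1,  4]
e^{tB} =
  [t*exp(5*t) + exp(5*t), -t*exp(5*t)]
  [t*exp(5*t), -t*exp(5*t) + exp(5*t)]

Strategy: write B = P · J · P⁻¹ where J is a Jordan canonical form, so e^{tB} = P · e^{tJ} · P⁻¹, and e^{tJ} can be computed block-by-block.

B has Jordan form
J =
  [5, 1]
  [0, 5]
(up to reordering of blocks).

Per-block formulas:
  For a 2×2 Jordan block J_2(5): exp(t · J_2(5)) = e^(5t)·(I + t·N), where N is the 2×2 nilpotent shift.

After assembling e^{tJ} and conjugating by P, we get:

e^{tB} =
  [t*exp(5*t) + exp(5*t), -t*exp(5*t)]
  [t*exp(5*t), -t*exp(5*t) + exp(5*t)]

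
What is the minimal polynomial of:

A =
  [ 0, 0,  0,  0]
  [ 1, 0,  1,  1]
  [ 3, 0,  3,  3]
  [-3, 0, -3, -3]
x^2

The characteristic polynomial is χ_A(x) = x^4, so the eigenvalues are known. The minimal polynomial is
  m_A(x) = Π_λ (x − λ)^{k_λ}
where k_λ is the size of the *largest* Jordan block for λ (equivalently, the smallest k with (A − λI)^k v = 0 for every generalised eigenvector v of λ).

  λ = 0: largest Jordan block has size 2, contributing (x − 0)^2

So m_A(x) = x^2 = x^2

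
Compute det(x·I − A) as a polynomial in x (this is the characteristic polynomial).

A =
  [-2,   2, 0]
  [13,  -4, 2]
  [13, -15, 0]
x^3 + 6*x^2 + 12*x + 8

Expanding det(x·I − A) (e.g. by cofactor expansion or by noting that A is similar to its Jordan form J, which has the same characteristic polynomial as A) gives
  χ_A(x) = x^3 + 6*x^2 + 12*x + 8
which factors as (x + 2)^3. The eigenvalues (with algebraic multiplicities) are λ = -2 with multiplicity 3.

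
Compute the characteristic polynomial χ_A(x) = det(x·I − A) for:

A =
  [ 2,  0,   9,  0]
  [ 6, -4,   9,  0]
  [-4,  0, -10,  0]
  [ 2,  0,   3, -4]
x^4 + 16*x^3 + 96*x^2 + 256*x + 256

Expanding det(x·I − A) (e.g. by cofactor expansion or by noting that A is similar to its Jordan form J, which has the same characteristic polynomial as A) gives
  χ_A(x) = x^4 + 16*x^3 + 96*x^2 + 256*x + 256
which factors as (x + 4)^4. The eigenvalues (with algebraic multiplicities) are λ = -4 with multiplicity 4.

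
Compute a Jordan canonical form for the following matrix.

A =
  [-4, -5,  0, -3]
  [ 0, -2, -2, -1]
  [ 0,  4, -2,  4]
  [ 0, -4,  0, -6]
J_3(-4) ⊕ J_1(-2)

The characteristic polynomial is
  det(x·I − A) = x^4 + 14*x^3 + 72*x^2 + 160*x + 128 = (x + 2)*(x + 4)^3

Eigenvalues and multiplicities (the geometric multiplicity of λ is n − rank(A − λI), which equals the number of Jordan blocks for λ):
  λ = -4: algebraic multiplicity = 3, geometric multiplicity = 1
  λ = -2: algebraic multiplicity = 1, geometric multiplicity = 1

Determining the block sizes for each eigenvalue:
  λ = -4: one block (gm = 1), so the single block has size am = 3 → block sizes [3]
  λ = -2: one block (gm = 1), so the single block has size am = 1 → block sizes [1]

Assembling the blocks gives a Jordan form
J =
  [-4,  1,  0,  0]
  [ 0, -4,  1,  0]
  [ 0,  0, -4,  0]
  [ 0,  0,  0, -2]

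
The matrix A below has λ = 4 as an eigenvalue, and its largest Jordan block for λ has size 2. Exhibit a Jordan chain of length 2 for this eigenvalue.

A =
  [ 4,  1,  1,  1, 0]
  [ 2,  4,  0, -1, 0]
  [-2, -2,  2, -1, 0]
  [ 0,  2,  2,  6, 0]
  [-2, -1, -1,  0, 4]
A Jordan chain for λ = 4 of length 2:
v_1 = (0, 2, -2, 0, -2)ᵀ
v_2 = (1, 0, 0, 0, 0)ᵀ

Let N = A − (4)·I. We want v_2 with N^2 v_2 = 0 but N^1 v_2 ≠ 0; then v_{j-1} := N · v_j for j = 2, …, 2.

Pick v_2 = (1, 0, 0, 0, 0)ᵀ.
Then v_1 = N · v_2 = (0, 2, -2, 0, -2)ᵀ.

Sanity check: (A − (4)·I) v_1 = (0, 0, 0, 0, 0)ᵀ = 0. ✓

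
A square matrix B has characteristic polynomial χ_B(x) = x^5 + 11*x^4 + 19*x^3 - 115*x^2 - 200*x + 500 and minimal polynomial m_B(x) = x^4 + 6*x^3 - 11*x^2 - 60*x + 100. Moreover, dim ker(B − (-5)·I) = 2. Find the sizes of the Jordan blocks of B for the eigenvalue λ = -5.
Block sizes for λ = -5: [2, 1]

Step 1 — from the characteristic polynomial, algebraic multiplicity of λ = -5 is 3. From dim ker(B − (-5)·I) = 2, there are exactly 2 Jordan blocks for λ = -5.
Step 2 — from the minimal polynomial, the factor (x + 5)^2 tells us the largest block for λ = -5 has size 2.
Step 3 — with total size 3, 2 blocks, and largest block 2, the block sizes (in nonincreasing order) are [2, 1].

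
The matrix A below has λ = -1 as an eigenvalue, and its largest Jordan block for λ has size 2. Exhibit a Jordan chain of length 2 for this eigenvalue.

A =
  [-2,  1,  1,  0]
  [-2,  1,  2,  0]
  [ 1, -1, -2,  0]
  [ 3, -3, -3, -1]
A Jordan chain for λ = -1 of length 2:
v_1 = (-1, -2, 1, 3)ᵀ
v_2 = (1, 0, 0, 0)ᵀ

Let N = A − (-1)·I. We want v_2 with N^2 v_2 = 0 but N^1 v_2 ≠ 0; then v_{j-1} := N · v_j for j = 2, …, 2.

Pick v_2 = (1, 0, 0, 0)ᵀ.
Then v_1 = N · v_2 = (-1, -2, 1, 3)ᵀ.

Sanity check: (A − (-1)·I) v_1 = (0, 0, 0, 0)ᵀ = 0. ✓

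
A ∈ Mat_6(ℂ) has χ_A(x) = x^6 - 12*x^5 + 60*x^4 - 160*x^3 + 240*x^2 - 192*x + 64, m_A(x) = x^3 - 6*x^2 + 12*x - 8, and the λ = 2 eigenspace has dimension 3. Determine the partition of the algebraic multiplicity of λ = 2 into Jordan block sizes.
Block sizes for λ = 2: [3, 2, 1]

Step 1 — from the characteristic polynomial, algebraic multiplicity of λ = 2 is 6. From dim ker(A − (2)·I) = 3, there are exactly 3 Jordan blocks for λ = 2.
Step 2 — from the minimal polynomial, the factor (x − 2)^3 tells us the largest block for λ = 2 has size 3.
Step 3 — with total size 6, 3 blocks, and largest block 3, the block sizes (in nonincreasing order) are [3, 2, 1].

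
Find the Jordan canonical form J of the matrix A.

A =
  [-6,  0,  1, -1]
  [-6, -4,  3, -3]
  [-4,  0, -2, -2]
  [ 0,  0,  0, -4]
J_2(-4) ⊕ J_1(-4) ⊕ J_1(-4)

The characteristic polynomial is
  det(x·I − A) = x^4 + 16*x^3 + 96*x^2 + 256*x + 256 = (x + 4)^4

Eigenvalues and multiplicities (the geometric multiplicity of λ is n − rank(A − λI), which equals the number of Jordan blocks for λ):
  λ = -4: algebraic multiplicity = 4, geometric multiplicity = 3

Determining the block sizes for each eigenvalue:
  λ = -4: 3 blocks summing to 4 forces exactly one block of size 2 and the rest size 1 → block sizes [2, 1, 1]

Assembling the blocks gives a Jordan form
J =
  [-4,  1,  0,  0]
  [ 0, -4,  0,  0]
  [ 0,  0, -4,  0]
  [ 0,  0,  0, -4]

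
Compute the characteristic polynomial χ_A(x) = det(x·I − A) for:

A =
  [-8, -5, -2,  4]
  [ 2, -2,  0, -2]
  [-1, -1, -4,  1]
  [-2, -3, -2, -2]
x^4 + 16*x^3 + 96*x^2 + 256*x + 256

Expanding det(x·I − A) (e.g. by cofactor expansion or by noting that A is similar to its Jordan form J, which has the same characteristic polynomial as A) gives
  χ_A(x) = x^4 + 16*x^3 + 96*x^2 + 256*x + 256
which factors as (x + 4)^4. The eigenvalues (with algebraic multiplicities) are λ = -4 with multiplicity 4.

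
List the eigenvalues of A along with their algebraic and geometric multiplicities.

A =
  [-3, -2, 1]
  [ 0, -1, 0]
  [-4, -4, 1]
λ = -1: alg = 3, geom = 2

Step 1 — factor the characteristic polynomial to read off the algebraic multiplicities:
  χ_A(x) = (x + 1)^3

Step 2 — compute geometric multiplicities via the rank-nullity identity g(λ) = n − rank(A − λI):
  rank(A − (-1)·I) = 1, so dim ker(A − (-1)·I) = n − 1 = 2

Summary:
  λ = -1: algebraic multiplicity = 3, geometric multiplicity = 2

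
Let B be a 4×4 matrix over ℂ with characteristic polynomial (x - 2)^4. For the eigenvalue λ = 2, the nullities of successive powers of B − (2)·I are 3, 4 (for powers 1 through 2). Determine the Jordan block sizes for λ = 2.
Block sizes for λ = 2: [2, 1, 1]

From the dimensions of kernels of powers, the number of Jordan blocks of size at least j is d_j − d_{j−1} where d_j = dim ker(N^j) (with d_0 = 0). Computing the differences gives [3, 1].
The number of blocks of size exactly k is (#blocks of size ≥ k) − (#blocks of size ≥ k + 1), so the partition is: 2 block(s) of size 1, 1 block(s) of size 2.
In nonincreasing order the block sizes are [2, 1, 1].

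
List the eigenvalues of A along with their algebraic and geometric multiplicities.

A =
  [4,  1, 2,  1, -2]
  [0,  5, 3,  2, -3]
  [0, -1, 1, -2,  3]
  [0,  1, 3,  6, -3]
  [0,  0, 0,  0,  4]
λ = 4: alg = 5, geom = 3

Step 1 — factor the characteristic polynomial to read off the algebraic multiplicities:
  χ_A(x) = (x - 4)^5

Step 2 — compute geometric multiplicities via the rank-nullity identity g(λ) = n − rank(A − λI):
  rank(A − (4)·I) = 2, so dim ker(A − (4)·I) = n − 2 = 3

Summary:
  λ = 4: algebraic multiplicity = 5, geometric multiplicity = 3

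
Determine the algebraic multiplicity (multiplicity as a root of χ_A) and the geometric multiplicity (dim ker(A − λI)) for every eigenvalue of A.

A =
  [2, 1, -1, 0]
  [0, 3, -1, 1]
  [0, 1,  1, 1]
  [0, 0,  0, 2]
λ = 2: alg = 4, geom = 2

Step 1 — factor the characteristic polynomial to read off the algebraic multiplicities:
  χ_A(x) = (x - 2)^4

Step 2 — compute geometric multiplicities via the rank-nullity identity g(λ) = n − rank(A − λI):
  rank(A − (2)·I) = 2, so dim ker(A − (2)·I) = n − 2 = 2

Summary:
  λ = 2: algebraic multiplicity = 4, geometric multiplicity = 2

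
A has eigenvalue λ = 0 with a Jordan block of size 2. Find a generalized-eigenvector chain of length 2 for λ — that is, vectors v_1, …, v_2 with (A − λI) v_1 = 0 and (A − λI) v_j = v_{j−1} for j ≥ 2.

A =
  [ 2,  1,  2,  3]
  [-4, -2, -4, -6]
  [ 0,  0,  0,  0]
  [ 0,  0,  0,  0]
A Jordan chain for λ = 0 of length 2:
v_1 = (2, -4, 0, 0)ᵀ
v_2 = (1, 0, 0, 0)ᵀ

Let N = A − (0)·I. We want v_2 with N^2 v_2 = 0 but N^1 v_2 ≠ 0; then v_{j-1} := N · v_j for j = 2, …, 2.

Pick v_2 = (1, 0, 0, 0)ᵀ.
Then v_1 = N · v_2 = (2, -4, 0, 0)ᵀ.

Sanity check: (A − (0)·I) v_1 = (0, 0, 0, 0)ᵀ = 0. ✓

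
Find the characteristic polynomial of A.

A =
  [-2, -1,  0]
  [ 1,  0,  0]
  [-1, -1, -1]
x^3 + 3*x^2 + 3*x + 1

Expanding det(x·I − A) (e.g. by cofactor expansion or by noting that A is similar to its Jordan form J, which has the same characteristic polynomial as A) gives
  χ_A(x) = x^3 + 3*x^2 + 3*x + 1
which factors as (x + 1)^3. The eigenvalues (with algebraic multiplicities) are λ = -1 with multiplicity 3.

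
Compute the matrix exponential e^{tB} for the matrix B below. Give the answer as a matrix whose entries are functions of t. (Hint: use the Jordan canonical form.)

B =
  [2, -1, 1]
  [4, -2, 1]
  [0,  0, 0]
e^{tB} =
  [2*t + 1, -t, t^2/2 + t]
  [4*t, 1 - 2*t, t^2 + t]
  [0, 0, 1]

Strategy: write B = P · J · P⁻¹ where J is a Jordan canonical form, so e^{tB} = P · e^{tJ} · P⁻¹, and e^{tJ} can be computed block-by-block.

B has Jordan form
J =
  [0, 1, 0]
  [0, 0, 1]
  [0, 0, 0]
(up to reordering of blocks).

Per-block formulas:
  For a 3×3 Jordan block J_3(0): exp(t · J_3(0)) = e^(0t)·(I + t·N + (t^2/2)·N^2), where N is the 3×3 nilpotent shift.

After assembling e^{tJ} and conjugating by P, we get:

e^{tB} =
  [2*t + 1, -t, t^2/2 + t]
  [4*t, 1 - 2*t, t^2 + t]
  [0, 0, 1]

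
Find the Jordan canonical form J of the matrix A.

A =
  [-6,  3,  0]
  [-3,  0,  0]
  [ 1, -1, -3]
J_2(-3) ⊕ J_1(-3)

The characteristic polynomial is
  det(x·I − A) = x^3 + 9*x^2 + 27*x + 27 = (x + 3)^3

Eigenvalues and multiplicities (the geometric multiplicity of λ is n − rank(A − λI), which equals the number of Jordan blocks for λ):
  λ = -3: algebraic multiplicity = 3, geometric multiplicity = 2

Determining the block sizes for each eigenvalue:
  λ = -3: 2 blocks summing to 3 forces exactly one block of size 2 and the rest size 1 → block sizes [2, 1]

Assembling the blocks gives a Jordan form
J =
  [-3,  1,  0]
  [ 0, -3,  0]
  [ 0,  0, -3]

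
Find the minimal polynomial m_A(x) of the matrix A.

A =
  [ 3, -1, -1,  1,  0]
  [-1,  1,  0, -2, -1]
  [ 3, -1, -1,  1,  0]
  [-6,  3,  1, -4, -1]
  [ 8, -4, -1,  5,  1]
x^3

The characteristic polynomial is χ_A(x) = x^5, so the eigenvalues are known. The minimal polynomial is
  m_A(x) = Π_λ (x − λ)^{k_λ}
where k_λ is the size of the *largest* Jordan block for λ (equivalently, the smallest k with (A − λI)^k v = 0 for every generalised eigenvector v of λ).

  λ = 0: largest Jordan block has size 3, contributing (x − 0)^3

So m_A(x) = x^3 = x^3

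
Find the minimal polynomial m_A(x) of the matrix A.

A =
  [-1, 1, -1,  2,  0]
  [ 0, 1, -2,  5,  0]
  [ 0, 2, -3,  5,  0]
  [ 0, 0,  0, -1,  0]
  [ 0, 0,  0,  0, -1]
x^2 + 2*x + 1

The characteristic polynomial is χ_A(x) = (x + 1)^5, so the eigenvalues are known. The minimal polynomial is
  m_A(x) = Π_λ (x − λ)^{k_λ}
where k_λ is the size of the *largest* Jordan block for λ (equivalently, the smallest k with (A − λI)^k v = 0 for every generalised eigenvector v of λ).

  λ = -1: largest Jordan block has size 2, contributing (x + 1)^2

So m_A(x) = (x + 1)^2 = x^2 + 2*x + 1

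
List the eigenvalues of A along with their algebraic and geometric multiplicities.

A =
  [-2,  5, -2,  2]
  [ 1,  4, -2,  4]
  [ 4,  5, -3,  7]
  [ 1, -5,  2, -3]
λ = -1: alg = 4, geom = 2

Step 1 — factor the characteristic polynomial to read off the algebraic multiplicities:
  χ_A(x) = (x + 1)^4

Step 2 — compute geometric multiplicities via the rank-nullity identity g(λ) = n − rank(A − λI):
  rank(A − (-1)·I) = 2, so dim ker(A − (-1)·I) = n − 2 = 2

Summary:
  λ = -1: algebraic multiplicity = 4, geometric multiplicity = 2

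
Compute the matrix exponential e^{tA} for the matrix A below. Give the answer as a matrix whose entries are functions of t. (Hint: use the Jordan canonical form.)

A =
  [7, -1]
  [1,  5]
e^{tA} =
  [t*exp(6*t) + exp(6*t), -t*exp(6*t)]
  [t*exp(6*t), -t*exp(6*t) + exp(6*t)]

Strategy: write A = P · J · P⁻¹ where J is a Jordan canonical form, so e^{tA} = P · e^{tJ} · P⁻¹, and e^{tJ} can be computed block-by-block.

A has Jordan form
J =
  [6, 1]
  [0, 6]
(up to reordering of blocks).

Per-block formulas:
  For a 2×2 Jordan block J_2(6): exp(t · J_2(6)) = e^(6t)·(I + t·N), where N is the 2×2 nilpotent shift.

After assembling e^{tJ} and conjugating by P, we get:

e^{tA} =
  [t*exp(6*t) + exp(6*t), -t*exp(6*t)]
  [t*exp(6*t), -t*exp(6*t) + exp(6*t)]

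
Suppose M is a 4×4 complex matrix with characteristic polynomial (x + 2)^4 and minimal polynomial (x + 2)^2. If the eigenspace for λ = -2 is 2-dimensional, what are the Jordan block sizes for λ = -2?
Block sizes for λ = -2: [2, 2]

Step 1 — from the characteristic polynomial, algebraic multiplicity of λ = -2 is 4. From dim ker(M − (-2)·I) = 2, there are exactly 2 Jordan blocks for λ = -2.
Step 2 — from the minimal polynomial, the factor (x + 2)^2 tells us the largest block for λ = -2 has size 2.
Step 3 — with total size 4, 2 blocks, and largest block 2, the block sizes (in nonincreasing order) are [2, 2].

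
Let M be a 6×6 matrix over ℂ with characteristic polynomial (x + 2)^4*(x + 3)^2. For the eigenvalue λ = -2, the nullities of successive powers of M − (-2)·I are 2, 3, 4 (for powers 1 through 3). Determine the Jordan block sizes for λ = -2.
Block sizes for λ = -2: [3, 1]

From the dimensions of kernels of powers, the number of Jordan blocks of size at least j is d_j − d_{j−1} where d_j = dim ker(N^j) (with d_0 = 0). Computing the differences gives [2, 1, 1].
The number of blocks of size exactly k is (#blocks of size ≥ k) − (#blocks of size ≥ k + 1), so the partition is: 1 block(s) of size 1, 1 block(s) of size 3.
In nonincreasing order the block sizes are [3, 1].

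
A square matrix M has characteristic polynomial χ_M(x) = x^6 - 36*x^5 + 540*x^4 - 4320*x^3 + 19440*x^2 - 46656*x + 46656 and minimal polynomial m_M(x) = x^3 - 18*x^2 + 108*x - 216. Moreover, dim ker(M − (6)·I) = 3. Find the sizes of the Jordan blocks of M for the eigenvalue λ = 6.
Block sizes for λ = 6: [3, 2, 1]

Step 1 — from the characteristic polynomial, algebraic multiplicity of λ = 6 is 6. From dim ker(M − (6)·I) = 3, there are exactly 3 Jordan blocks for λ = 6.
Step 2 — from the minimal polynomial, the factor (x − 6)^3 tells us the largest block for λ = 6 has size 3.
Step 3 — with total size 6, 3 blocks, and largest block 3, the block sizes (in nonincreasing order) are [3, 2, 1].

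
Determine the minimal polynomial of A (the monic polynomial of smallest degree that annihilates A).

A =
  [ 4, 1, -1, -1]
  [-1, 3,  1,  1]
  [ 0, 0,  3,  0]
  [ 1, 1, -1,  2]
x^3 - 9*x^2 + 27*x - 27

The characteristic polynomial is χ_A(x) = (x - 3)^4, so the eigenvalues are known. The minimal polynomial is
  m_A(x) = Π_λ (x − λ)^{k_λ}
where k_λ is the size of the *largest* Jordan block for λ (equivalently, the smallest k with (A − λI)^k v = 0 for every generalised eigenvector v of λ).

  λ = 3: largest Jordan block has size 3, contributing (x − 3)^3

So m_A(x) = (x - 3)^3 = x^3 - 9*x^2 + 27*x - 27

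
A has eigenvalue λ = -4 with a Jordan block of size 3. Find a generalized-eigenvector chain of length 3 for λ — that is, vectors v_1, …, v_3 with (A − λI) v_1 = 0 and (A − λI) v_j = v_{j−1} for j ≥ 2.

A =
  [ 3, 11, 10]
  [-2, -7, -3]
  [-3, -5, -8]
A Jordan chain for λ = -4 of length 3:
v_1 = (-3, 1, 1)ᵀ
v_2 = (7, -2, -3)ᵀ
v_3 = (1, 0, 0)ᵀ

Let N = A − (-4)·I. We want v_3 with N^3 v_3 = 0 but N^2 v_3 ≠ 0; then v_{j-1} := N · v_j for j = 3, …, 2.

Pick v_3 = (1, 0, 0)ᵀ.
Then v_2 = N · v_3 = (7, -2, -3)ᵀ.
Then v_1 = N · v_2 = (-3, 1, 1)ᵀ.

Sanity check: (A − (-4)·I) v_1 = (0, 0, 0)ᵀ = 0. ✓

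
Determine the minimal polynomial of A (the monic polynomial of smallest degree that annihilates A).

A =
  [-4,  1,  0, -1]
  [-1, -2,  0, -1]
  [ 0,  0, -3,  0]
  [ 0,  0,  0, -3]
x^2 + 6*x + 9

The characteristic polynomial is χ_A(x) = (x + 3)^4, so the eigenvalues are known. The minimal polynomial is
  m_A(x) = Π_λ (x − λ)^{k_λ}
where k_λ is the size of the *largest* Jordan block for λ (equivalently, the smallest k with (A − λI)^k v = 0 for every generalised eigenvector v of λ).

  λ = -3: largest Jordan block has size 2, contributing (x + 3)^2

So m_A(x) = (x + 3)^2 = x^2 + 6*x + 9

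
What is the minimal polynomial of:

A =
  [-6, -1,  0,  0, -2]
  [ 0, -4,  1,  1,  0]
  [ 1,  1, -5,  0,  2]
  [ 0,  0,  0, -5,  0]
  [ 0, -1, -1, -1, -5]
x^3 + 15*x^2 + 75*x + 125

The characteristic polynomial is χ_A(x) = (x + 5)^5, so the eigenvalues are known. The minimal polynomial is
  m_A(x) = Π_λ (x − λ)^{k_λ}
where k_λ is the size of the *largest* Jordan block for λ (equivalently, the smallest k with (A − λI)^k v = 0 for every generalised eigenvector v of λ).

  λ = -5: largest Jordan block has size 3, contributing (x + 5)^3

So m_A(x) = (x + 5)^3 = x^3 + 15*x^2 + 75*x + 125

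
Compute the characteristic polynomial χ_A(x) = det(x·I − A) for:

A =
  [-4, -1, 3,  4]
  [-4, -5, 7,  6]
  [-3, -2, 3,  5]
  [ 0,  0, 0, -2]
x^4 + 8*x^3 + 24*x^2 + 32*x + 16

Expanding det(x·I − A) (e.g. by cofactor expansion or by noting that A is similar to its Jordan form J, which has the same characteristic polynomial as A) gives
  χ_A(x) = x^4 + 8*x^3 + 24*x^2 + 32*x + 16
which factors as (x + 2)^4. The eigenvalues (with algebraic multiplicities) are λ = -2 with multiplicity 4.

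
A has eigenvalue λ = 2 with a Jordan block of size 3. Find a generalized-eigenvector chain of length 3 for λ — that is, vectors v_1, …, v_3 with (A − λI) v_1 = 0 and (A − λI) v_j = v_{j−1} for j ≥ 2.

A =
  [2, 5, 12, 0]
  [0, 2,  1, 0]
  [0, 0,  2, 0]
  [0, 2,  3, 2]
A Jordan chain for λ = 2 of length 3:
v_1 = (5, 0, 0, 2)ᵀ
v_2 = (12, 1, 0, 3)ᵀ
v_3 = (0, 0, 1, 0)ᵀ

Let N = A − (2)·I. We want v_3 with N^3 v_3 = 0 but N^2 v_3 ≠ 0; then v_{j-1} := N · v_j for j = 3, …, 2.

Pick v_3 = (0, 0, 1, 0)ᵀ.
Then v_2 = N · v_3 = (12, 1, 0, 3)ᵀ.
Then v_1 = N · v_2 = (5, 0, 0, 2)ᵀ.

Sanity check: (A − (2)·I) v_1 = (0, 0, 0, 0)ᵀ = 0. ✓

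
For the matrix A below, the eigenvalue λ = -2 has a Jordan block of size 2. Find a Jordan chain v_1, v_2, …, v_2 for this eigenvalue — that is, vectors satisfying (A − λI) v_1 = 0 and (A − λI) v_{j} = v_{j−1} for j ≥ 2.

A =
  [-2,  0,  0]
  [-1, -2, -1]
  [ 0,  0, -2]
A Jordan chain for λ = -2 of length 2:
v_1 = (0, -1, 0)ᵀ
v_2 = (1, 0, 0)ᵀ

Let N = A − (-2)·I. We want v_2 with N^2 v_2 = 0 but N^1 v_2 ≠ 0; then v_{j-1} := N · v_j for j = 2, …, 2.

Pick v_2 = (1, 0, 0)ᵀ.
Then v_1 = N · v_2 = (0, -1, 0)ᵀ.

Sanity check: (A − (-2)·I) v_1 = (0, 0, 0)ᵀ = 0. ✓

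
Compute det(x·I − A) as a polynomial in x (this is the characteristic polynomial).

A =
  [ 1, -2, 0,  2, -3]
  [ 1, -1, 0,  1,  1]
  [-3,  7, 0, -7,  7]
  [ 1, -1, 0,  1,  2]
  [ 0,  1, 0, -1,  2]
x^5 - 3*x^4 + 3*x^3 - x^2

Expanding det(x·I − A) (e.g. by cofactor expansion or by noting that A is similar to its Jordan form J, which has the same characteristic polynomial as A) gives
  χ_A(x) = x^5 - 3*x^4 + 3*x^3 - x^2
which factors as x^2*(x - 1)^3. The eigenvalues (with algebraic multiplicities) are λ = 0 with multiplicity 2, λ = 1 with multiplicity 3.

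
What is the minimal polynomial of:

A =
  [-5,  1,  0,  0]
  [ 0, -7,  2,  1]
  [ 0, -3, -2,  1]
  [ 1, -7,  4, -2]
x^3 + 12*x^2 + 48*x + 64

The characteristic polynomial is χ_A(x) = (x + 4)^4, so the eigenvalues are known. The minimal polynomial is
  m_A(x) = Π_λ (x − λ)^{k_λ}
where k_λ is the size of the *largest* Jordan block for λ (equivalently, the smallest k with (A − λI)^k v = 0 for every generalised eigenvector v of λ).

  λ = -4: largest Jordan block has size 3, contributing (x + 4)^3

So m_A(x) = (x + 4)^3 = x^3 + 12*x^2 + 48*x + 64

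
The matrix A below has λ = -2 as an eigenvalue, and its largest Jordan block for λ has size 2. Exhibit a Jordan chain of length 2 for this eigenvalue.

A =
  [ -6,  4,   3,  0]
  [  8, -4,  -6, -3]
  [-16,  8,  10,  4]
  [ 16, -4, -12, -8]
A Jordan chain for λ = -2 of length 2:
v_1 = (-4, 8, -16, 16)ᵀ
v_2 = (1, 0, 0, 0)ᵀ

Let N = A − (-2)·I. We want v_2 with N^2 v_2 = 0 but N^1 v_2 ≠ 0; then v_{j-1} := N · v_j for j = 2, …, 2.

Pick v_2 = (1, 0, 0, 0)ᵀ.
Then v_1 = N · v_2 = (-4, 8, -16, 16)ᵀ.

Sanity check: (A − (-2)·I) v_1 = (0, 0, 0, 0)ᵀ = 0. ✓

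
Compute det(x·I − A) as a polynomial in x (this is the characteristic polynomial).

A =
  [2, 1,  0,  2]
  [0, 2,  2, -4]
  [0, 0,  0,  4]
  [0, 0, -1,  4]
x^4 - 8*x^3 + 24*x^2 - 32*x + 16

Expanding det(x·I − A) (e.g. by cofactor expansion or by noting that A is similar to its Jordan form J, which has the same characteristic polynomial as A) gives
  χ_A(x) = x^4 - 8*x^3 + 24*x^2 - 32*x + 16
which factors as (x - 2)^4. The eigenvalues (with algebraic multiplicities) are λ = 2 with multiplicity 4.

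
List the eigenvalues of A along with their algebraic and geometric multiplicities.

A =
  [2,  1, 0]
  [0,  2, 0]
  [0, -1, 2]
λ = 2: alg = 3, geom = 2

Step 1 — factor the characteristic polynomial to read off the algebraic multiplicities:
  χ_A(x) = (x - 2)^3

Step 2 — compute geometric multiplicities via the rank-nullity identity g(λ) = n − rank(A − λI):
  rank(A − (2)·I) = 1, so dim ker(A − (2)·I) = n − 1 = 2

Summary:
  λ = 2: algebraic multiplicity = 3, geometric multiplicity = 2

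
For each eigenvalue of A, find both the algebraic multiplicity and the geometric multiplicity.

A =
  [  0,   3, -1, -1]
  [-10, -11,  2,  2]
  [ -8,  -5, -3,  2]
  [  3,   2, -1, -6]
λ = -5: alg = 4, geom = 2

Step 1 — factor the characteristic polynomial to read off the algebraic multiplicities:
  χ_A(x) = (x + 5)^4

Step 2 — compute geometric multiplicities via the rank-nullity identity g(λ) = n − rank(A − λI):
  rank(A − (-5)·I) = 2, so dim ker(A − (-5)·I) = n − 2 = 2

Summary:
  λ = -5: algebraic multiplicity = 4, geometric multiplicity = 2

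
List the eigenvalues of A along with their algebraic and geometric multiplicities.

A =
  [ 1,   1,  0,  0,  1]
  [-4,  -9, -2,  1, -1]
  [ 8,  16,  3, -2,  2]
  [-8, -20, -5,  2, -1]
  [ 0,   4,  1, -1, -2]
λ = -1: alg = 5, geom = 2

Step 1 — factor the characteristic polynomial to read off the algebraic multiplicities:
  χ_A(x) = (x + 1)^5

Step 2 — compute geometric multiplicities via the rank-nullity identity g(λ) = n − rank(A − λI):
  rank(A − (-1)·I) = 3, so dim ker(A − (-1)·I) = n − 3 = 2

Summary:
  λ = -1: algebraic multiplicity = 5, geometric multiplicity = 2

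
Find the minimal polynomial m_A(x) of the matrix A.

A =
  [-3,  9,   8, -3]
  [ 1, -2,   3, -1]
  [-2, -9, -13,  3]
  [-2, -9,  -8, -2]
x^3 + 15*x^2 + 75*x + 125

The characteristic polynomial is χ_A(x) = (x + 5)^4, so the eigenvalues are known. The minimal polynomial is
  m_A(x) = Π_λ (x − λ)^{k_λ}
where k_λ is the size of the *largest* Jordan block for λ (equivalently, the smallest k with (A − λI)^k v = 0 for every generalised eigenvector v of λ).

  λ = -5: largest Jordan block has size 3, contributing (x + 5)^3

So m_A(x) = (x + 5)^3 = x^3 + 15*x^2 + 75*x + 125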